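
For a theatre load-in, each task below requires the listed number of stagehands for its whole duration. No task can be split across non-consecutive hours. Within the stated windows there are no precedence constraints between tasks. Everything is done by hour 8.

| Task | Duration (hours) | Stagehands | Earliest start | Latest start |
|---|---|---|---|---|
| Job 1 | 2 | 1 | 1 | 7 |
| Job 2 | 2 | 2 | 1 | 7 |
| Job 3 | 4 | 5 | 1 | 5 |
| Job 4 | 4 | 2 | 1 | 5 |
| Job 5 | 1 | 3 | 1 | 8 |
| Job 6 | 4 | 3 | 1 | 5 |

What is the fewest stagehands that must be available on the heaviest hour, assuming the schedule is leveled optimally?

7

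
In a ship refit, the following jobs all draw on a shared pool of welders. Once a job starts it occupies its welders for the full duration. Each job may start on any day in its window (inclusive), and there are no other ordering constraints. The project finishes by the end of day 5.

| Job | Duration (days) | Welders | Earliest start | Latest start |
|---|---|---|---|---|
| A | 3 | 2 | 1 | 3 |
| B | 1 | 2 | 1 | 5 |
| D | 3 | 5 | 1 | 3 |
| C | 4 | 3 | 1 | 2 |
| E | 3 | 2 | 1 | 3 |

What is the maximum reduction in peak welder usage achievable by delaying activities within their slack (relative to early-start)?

2

Early-start peak: d1:14  d2:12  d3:12  d4:3  d5:0 ⇒ 14.
Leveled (A@1, B@1, D@1, C@1, E@2): d1:12  d2:12  d3:12  d4:5  d5:0 ⇒ 12.
Reduction 14 − 12 = 2.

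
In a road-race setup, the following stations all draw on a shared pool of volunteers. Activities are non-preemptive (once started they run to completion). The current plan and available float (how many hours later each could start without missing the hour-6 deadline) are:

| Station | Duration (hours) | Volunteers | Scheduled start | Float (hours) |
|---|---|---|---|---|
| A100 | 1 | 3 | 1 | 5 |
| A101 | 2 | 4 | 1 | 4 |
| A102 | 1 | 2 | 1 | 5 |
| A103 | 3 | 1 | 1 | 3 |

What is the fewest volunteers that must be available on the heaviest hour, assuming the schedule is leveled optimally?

4

Early-start (A100@1, A101@1, A102@1, A103@1) gives peak 10: h1:10  h2:5  h3:1  h4:0  h5:0  h6:0.
Shift A101→2, A102→4, A103→4.
Schedule A100@1, A101@2, A102@4, A103@4: h1:3  h2:4  h3:4  h4:3  h5:1  h6:1 — peak 4.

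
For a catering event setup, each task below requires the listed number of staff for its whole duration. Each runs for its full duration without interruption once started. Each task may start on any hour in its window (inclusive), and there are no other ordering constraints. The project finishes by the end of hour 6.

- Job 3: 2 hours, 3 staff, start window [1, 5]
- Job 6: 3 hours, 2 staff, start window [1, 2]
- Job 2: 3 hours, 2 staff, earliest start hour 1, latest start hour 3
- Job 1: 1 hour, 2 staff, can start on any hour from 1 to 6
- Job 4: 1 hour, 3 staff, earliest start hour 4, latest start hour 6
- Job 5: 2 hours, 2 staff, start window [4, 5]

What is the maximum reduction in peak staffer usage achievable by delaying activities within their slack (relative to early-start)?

4

Early-start peak: h1:9  h2:7  h3:4  h4:5  h5:2  h6:0 ⇒ 9.
Leveled (Job 3@1, Job 6@1, Job 2@3, Job 1@4, Job 4@6, Job 5@5): h1:5  h2:5  h3:4  h4:4  h5:4  h6:5 ⇒ 5.
Reduction 9 − 5 = 4.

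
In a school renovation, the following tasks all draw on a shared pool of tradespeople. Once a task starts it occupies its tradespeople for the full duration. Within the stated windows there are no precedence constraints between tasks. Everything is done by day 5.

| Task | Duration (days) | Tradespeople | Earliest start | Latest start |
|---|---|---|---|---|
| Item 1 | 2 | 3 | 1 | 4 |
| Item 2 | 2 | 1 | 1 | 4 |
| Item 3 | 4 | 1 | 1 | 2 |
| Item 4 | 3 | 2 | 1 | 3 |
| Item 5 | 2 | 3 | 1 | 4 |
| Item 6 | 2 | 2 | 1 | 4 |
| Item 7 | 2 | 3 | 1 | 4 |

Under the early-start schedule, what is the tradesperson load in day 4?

1

At early start, day 4 has: Item 3.
Demand: 1 = 1.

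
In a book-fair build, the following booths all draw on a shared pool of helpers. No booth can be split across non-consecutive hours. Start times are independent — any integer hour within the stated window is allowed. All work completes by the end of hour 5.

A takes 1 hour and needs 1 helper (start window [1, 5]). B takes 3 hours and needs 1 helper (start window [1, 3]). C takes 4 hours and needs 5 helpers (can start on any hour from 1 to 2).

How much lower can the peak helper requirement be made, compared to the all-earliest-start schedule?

1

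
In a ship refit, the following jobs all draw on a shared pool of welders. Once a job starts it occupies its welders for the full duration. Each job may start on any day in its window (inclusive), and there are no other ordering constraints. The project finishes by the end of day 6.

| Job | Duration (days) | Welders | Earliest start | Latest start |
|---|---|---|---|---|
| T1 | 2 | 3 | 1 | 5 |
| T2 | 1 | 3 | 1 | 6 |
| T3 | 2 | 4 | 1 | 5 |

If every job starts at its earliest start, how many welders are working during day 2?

At early start, day 2 has: T1, T3.
Demand: 3 + 4 = 7.

7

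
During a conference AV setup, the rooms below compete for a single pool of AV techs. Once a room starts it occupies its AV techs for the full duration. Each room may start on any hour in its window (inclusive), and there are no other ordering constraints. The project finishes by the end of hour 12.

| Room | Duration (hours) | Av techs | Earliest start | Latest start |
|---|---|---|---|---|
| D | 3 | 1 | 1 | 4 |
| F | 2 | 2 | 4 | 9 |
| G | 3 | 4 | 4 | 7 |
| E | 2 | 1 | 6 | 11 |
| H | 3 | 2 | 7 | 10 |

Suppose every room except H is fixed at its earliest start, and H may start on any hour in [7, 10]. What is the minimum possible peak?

H@7: h1:1  h2:1  h3:1  h4:6  h5:6  h6:5  h7:3  h8:2  h9:2  h10:0  h11:0  h12:0 → peak 6
H@8: h1:1  h2:1  h3:1  h4:6  h5:6  h6:5  h7:1  h8:2  h9:2  h10:2  h11:0  h12:0 → peak 6
H@9: h1:1  h2:1  h3:1  h4:6  h5:6  h6:5  h7:1  h8:0  h9:2  h10:2  h11:2  h12:0 → peak 6
H@10: h1:1  h2:1  h3:1  h4:6  h5:6  h6:5  h7:1  h8:0  h9:0  h10:2  h11:2  h12:2 → peak 6
Best is H@7, peak 6.

6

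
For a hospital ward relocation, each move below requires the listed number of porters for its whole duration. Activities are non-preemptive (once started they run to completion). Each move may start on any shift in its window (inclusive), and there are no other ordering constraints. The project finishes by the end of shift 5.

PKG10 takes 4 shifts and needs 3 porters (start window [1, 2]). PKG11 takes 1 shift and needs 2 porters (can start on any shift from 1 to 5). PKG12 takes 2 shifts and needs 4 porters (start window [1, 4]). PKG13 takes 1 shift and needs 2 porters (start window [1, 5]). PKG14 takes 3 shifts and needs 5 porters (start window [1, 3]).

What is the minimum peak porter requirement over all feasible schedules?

Early-start (PKG10@1, PKG11@1, PKG12@1, PKG13@1, PKG14@1) gives peak 16: s1:16  s2:12  s3:8  s4:3  s5:0.
Shift PKG11→5, PKG12→4, PKG13→5.
Schedule PKG10@1, PKG11@5, PKG12@4, PKG13@5, PKG14@1: s1:8  s2:8  s3:8  s4:7  s5:8 — peak 8.
Total porter-shifts = 39 over 5 shifts ⇒ peak ≥ ⌈39/5⌉ = 8, so 8 is optimal.

8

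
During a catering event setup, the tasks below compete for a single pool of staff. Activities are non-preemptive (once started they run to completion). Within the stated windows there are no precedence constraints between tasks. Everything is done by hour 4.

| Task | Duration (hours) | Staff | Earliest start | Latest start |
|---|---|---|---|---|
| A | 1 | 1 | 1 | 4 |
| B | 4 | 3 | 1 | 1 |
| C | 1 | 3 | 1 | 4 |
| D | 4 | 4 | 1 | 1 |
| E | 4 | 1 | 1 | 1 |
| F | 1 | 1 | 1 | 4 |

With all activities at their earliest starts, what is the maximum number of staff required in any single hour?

Early-start schedule: A@1, B@1, C@1, D@1, E@1, F@1.
Load per hour: hour 1: 13, hour 2: 8, hour 3: 8, hour 4: 8.
Peak is 13.

13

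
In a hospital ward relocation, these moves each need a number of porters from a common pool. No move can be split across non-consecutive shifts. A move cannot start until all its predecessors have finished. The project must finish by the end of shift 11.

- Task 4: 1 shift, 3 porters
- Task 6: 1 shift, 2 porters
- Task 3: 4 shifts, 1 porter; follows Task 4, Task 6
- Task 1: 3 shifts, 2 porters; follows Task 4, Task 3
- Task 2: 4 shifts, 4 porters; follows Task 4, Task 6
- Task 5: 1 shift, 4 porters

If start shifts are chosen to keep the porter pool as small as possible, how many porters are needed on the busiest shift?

5

Early-start (Task 4@1, Task 6@1, Task 3@2, Task 1@6, Task 2@2, Task 5@1) gives peak 9: s1:9  s2:5  s3:5  s4:5  s5:5  s6:2  s7:2  s8:2  s9:0  s10:0  s11:0.
Shift Task 5→9.
Schedule Task 4@1, Task 6@1, Task 3@2, Task 1@6, Task 2@2, Task 5@9: s1:5  s2:5  s3:5  s4:5  s5:5  s6:2  s7:2  s8:2  s9:4  s10:0  s11:0 — peak 5.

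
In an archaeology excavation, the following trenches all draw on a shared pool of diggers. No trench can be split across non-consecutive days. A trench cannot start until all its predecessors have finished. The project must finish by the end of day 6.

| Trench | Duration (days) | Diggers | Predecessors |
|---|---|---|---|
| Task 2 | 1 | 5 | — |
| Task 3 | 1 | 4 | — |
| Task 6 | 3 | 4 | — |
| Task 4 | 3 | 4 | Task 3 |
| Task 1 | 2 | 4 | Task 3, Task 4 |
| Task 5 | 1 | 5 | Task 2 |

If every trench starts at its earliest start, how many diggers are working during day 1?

13

At early start, day 1 has: Task 2, Task 3, Task 6.
Demand: 5 + 4 + 4 = 13.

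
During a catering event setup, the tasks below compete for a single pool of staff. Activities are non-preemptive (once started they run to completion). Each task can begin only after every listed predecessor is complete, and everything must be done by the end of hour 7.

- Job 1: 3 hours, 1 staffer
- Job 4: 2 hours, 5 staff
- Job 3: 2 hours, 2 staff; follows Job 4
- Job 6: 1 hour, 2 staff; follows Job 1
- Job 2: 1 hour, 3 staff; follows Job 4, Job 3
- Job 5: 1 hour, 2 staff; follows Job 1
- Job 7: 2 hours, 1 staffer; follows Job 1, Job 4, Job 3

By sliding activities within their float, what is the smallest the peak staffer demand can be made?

5

Early-start (Job 1@1, Job 4@1, Job 3@3, Job 6@4, Job 2@5, Job 5@4, Job 7@5) gives peak 6: h1:6  h2:6  h3:3  h4:6  h5:4  h6:1  h7:0.
Shift Job 1→3, Job 6→6, Job 5→6, Job 7→6.
Schedule Job 1@3, Job 4@1, Job 3@3, Job 6@6, Job 2@5, Job 5@6, Job 7@6: h1:5  h2:5  h3:3  h4:3  h5:4  h6:5  h7:1 — peak 5.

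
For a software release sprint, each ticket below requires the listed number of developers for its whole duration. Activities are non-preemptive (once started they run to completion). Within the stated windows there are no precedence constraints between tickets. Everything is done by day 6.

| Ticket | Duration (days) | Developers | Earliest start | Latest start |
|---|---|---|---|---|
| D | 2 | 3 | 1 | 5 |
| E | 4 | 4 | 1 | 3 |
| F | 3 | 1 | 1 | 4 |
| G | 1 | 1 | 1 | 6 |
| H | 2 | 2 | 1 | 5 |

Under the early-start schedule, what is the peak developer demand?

Early-start schedule: D@1, E@1, F@1, G@1, H@1.
Load per day: day 1: 11, day 2: 10, day 3: 5, day 4: 4, day 5: 0, day 6: 0.
Peak is 11.

11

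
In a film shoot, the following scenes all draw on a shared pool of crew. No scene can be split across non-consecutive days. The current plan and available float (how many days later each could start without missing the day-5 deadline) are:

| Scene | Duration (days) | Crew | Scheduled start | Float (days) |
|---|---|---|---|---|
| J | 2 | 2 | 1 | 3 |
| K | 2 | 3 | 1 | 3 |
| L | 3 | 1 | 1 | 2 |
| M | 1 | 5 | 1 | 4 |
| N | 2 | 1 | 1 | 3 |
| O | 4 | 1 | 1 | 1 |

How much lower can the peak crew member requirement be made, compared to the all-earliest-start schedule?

8

Early-start peak: d1:13  d2:8  d3:2  d4:1  d5:0 ⇒ 13.
Leveled (J@1, K@3, L@1, M@5, N@1, O@1): d1:5  d2:5  d3:5  d4:4  d5:5 ⇒ 5.
Reduction 13 − 5 = 8.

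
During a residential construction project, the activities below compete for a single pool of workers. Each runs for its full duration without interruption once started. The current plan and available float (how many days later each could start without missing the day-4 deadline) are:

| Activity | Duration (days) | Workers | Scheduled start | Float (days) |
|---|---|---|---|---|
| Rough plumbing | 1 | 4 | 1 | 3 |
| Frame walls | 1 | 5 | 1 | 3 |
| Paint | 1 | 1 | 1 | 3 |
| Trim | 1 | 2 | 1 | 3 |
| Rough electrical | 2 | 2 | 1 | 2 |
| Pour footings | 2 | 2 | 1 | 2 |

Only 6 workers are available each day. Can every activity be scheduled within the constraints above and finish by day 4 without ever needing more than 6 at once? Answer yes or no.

yes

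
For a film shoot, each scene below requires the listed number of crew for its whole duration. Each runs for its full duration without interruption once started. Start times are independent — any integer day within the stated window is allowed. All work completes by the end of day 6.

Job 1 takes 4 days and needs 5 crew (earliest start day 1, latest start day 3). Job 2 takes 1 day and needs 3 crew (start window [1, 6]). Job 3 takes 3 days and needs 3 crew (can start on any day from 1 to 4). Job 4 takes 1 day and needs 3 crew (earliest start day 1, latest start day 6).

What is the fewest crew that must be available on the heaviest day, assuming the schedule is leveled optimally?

Early-start (Job 1@1, Job 2@1, Job 3@1, Job 4@1) gives peak 14: d1:14  d2:8  d3:8  d4:5  d5:0  d6:0.
Shift Job 3→2, Job 4→5.
Schedule Job 1@1, Job 2@1, Job 3@2, Job 4@5: d1:8  d2:8  d3:8  d4:8  d5:3  d6:0 — peak 8.

8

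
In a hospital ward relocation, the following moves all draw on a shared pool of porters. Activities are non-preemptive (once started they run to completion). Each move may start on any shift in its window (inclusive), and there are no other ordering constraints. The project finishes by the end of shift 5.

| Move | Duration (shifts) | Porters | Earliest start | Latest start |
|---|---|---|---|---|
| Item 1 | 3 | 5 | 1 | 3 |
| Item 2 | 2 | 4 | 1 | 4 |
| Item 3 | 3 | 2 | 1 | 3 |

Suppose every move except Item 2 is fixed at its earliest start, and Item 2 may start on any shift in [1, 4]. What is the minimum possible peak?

7

Item 2@1: s1:11  s2:11  s3:7  s4:0  s5:0 → peak 11
Item 2@2: s1:7  s2:11  s3:11  s4:0  s5:0 → peak 11
Item 2@3: s1:7  s2:7  s3:11  s4:4  s5:0 → peak 11
Item 2@4: s1:7  s2:7  s3:7  s4:4  s5:4 → peak 7
Best is Item 2@4, peak 7.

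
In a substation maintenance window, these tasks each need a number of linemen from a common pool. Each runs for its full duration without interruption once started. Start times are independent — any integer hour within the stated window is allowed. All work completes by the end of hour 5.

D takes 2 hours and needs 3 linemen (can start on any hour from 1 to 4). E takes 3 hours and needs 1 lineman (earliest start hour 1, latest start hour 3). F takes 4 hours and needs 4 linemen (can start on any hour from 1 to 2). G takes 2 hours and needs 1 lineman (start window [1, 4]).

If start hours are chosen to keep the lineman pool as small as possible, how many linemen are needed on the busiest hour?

7

Early-start (D@1, E@1, F@1, G@1) gives peak 9: h1:9  h2:9  h3:5  h4:4  h5:0.
Shift E→3, G→3.
Schedule D@1, E@3, F@1, G@3: h1:7  h2:7  h3:6  h4:6  h5:1 — peak 7.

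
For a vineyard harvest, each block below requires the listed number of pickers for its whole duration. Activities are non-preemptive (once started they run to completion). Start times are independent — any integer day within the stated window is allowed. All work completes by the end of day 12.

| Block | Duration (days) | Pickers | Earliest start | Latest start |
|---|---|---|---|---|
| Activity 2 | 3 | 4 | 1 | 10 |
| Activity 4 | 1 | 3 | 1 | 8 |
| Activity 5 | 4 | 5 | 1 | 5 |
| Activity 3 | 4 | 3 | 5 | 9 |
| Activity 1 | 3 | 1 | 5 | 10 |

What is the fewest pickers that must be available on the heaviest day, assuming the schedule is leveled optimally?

Early-start (Activity 2@1, Activity 4@1, Activity 5@1, Activity 3@5, Activity 1@5) gives peak 12: d1:12  d2:9  d3:9  d4:5  d5:4  d6:4  d7:4  d8:3  d9:0  d10:0  d11:0  d12:0.
Shift Activity 4→4, Activity 5→5, Activity 3→9, Activity 1→9.
Schedule Activity 2@1, Activity 4@4, Activity 5@5, Activity 3@9, Activity 1@9: d1:4  d2:4  d3:4  d4:3  d5:5  d6:5  d7:5  d8:5  d9:4  d10:4  d11:4  d12:3 — peak 5.
Total picker-days = 50 over 12 days ⇒ peak ≥ ⌈50/12⌉ = 5, so 5 is optimal.

5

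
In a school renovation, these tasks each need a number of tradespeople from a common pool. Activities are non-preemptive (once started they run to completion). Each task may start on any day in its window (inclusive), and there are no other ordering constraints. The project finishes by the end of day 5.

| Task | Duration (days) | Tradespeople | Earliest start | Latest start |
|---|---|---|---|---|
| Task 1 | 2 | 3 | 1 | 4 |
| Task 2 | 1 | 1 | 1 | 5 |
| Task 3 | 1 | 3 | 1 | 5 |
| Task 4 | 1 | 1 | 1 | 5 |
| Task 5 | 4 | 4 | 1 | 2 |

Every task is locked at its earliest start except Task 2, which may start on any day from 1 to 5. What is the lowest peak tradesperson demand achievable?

11

Task 2@1: d1:12  d2:7  d3:4  d4:4  d5:0 → peak 12
Task 2@2: d1:11  d2:8  d3:4  d4:4  d5:0 → peak 11
Task 2@3: d1:11  d2:7  d3:5  d4:4  d5:0 → peak 11
Task 2@4: d1:11  d2:7  d3:4  d4:5  d5:0 → peak 11
Task 2@5: d1:11  d2:7  d3:4  d4:4  d5:1 → peak 11
Best is Task 2@2, peak 11.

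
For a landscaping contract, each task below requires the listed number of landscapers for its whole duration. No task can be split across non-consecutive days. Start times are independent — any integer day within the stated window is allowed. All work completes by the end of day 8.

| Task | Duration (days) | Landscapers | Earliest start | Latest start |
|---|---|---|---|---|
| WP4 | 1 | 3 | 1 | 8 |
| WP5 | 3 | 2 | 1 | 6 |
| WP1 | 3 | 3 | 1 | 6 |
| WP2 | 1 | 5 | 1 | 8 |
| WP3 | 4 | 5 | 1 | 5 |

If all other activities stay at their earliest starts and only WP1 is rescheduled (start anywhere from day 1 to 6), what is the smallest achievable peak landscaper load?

15

WP1@1: d1:18  d2:10  d3:10  d4:5  d5:0  d6:0  d7:0  d8:0 → peak 18
WP1@2: d1:15  d2:10  d3:10  d4:8  d5:0  d6:0  d7:0  d8:0 → peak 15
WP1@3: d1:15  d2:7  d3:10  d4:8  d5:3  d6:0  d7:0  d8:0 → peak 15
WP1@4: d1:15  d2:7  d3:7  d4:8  d5:3  d6:3  d7:0  d8:0 → peak 15
WP1@5: d1:15  d2:7  d3:7  d4:5  d5:3  d6:3  d7:3  d8:0 → peak 15
WP1@6: d1:15  d2:7  d3:7  d4:5  d5:0  d6:3  d7:3  d8:3 → peak 15
Best is WP1@2, peak 15.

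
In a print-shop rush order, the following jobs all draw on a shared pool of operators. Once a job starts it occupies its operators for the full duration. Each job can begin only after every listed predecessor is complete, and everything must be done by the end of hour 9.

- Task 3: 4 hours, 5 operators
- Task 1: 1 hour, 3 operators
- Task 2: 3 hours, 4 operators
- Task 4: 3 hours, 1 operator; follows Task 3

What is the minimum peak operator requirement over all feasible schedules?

Early-start (Task 3@1, Task 1@1, Task 2@1, Task 4@5) gives peak 12: h1:12  h2:9  h3:9  h4:5  h5:1  h6:1  h7:1  h8:0  h9:0.
Shift Task 1→5, Task 2→6.
Schedule Task 3@1, Task 1@5, Task 2@6, Task 4@5: h1:5  h2:5  h3:5  h4:5  h5:4  h6:5  h7:5  h8:4  h9:0 — peak 5.
Total operator-hours = 38 over 9 hours ⇒ peak ≥ ⌈38/9⌉ = 5, so 5 is optimal.

5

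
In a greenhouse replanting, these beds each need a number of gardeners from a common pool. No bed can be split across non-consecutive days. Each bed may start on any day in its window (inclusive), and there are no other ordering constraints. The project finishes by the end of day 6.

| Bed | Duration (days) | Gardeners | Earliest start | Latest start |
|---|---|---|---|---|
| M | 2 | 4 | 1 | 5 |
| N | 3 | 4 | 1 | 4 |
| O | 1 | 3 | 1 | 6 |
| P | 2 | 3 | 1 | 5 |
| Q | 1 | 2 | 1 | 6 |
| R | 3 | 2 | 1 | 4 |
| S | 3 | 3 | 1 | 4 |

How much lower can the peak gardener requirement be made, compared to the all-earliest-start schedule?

Early-start peak: d1:21  d2:16  d3:9  d4:0  d5:0  d6:0 ⇒ 21.
Leveled (M@1, N@1, O@3, P@4, Q@6, R@4, S@4): d1:8  d2:8  d3:7  d4:8  d5:8  d6:7 ⇒ 8.
Reduction 21 − 8 = 13.

13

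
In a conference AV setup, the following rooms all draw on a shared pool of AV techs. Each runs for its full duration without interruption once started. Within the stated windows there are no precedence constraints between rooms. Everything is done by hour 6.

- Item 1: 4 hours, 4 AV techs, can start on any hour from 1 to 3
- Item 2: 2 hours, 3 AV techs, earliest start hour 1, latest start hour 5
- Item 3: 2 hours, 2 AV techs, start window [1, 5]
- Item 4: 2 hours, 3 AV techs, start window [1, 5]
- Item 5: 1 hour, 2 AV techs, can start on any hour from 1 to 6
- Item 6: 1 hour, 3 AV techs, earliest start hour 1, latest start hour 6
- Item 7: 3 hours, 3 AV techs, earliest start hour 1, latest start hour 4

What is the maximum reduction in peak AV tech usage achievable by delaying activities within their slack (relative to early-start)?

11

Early-start peak: h1:20  h2:15  h3:7  h4:4  h5:0  h6:0 ⇒ 20.
Leveled (Item 1@1, Item 2@1, Item 3@1, Item 4@5, Item 5@3, Item 6@3, Item 7@4): h1:9  h2:9  h3:9  h4:7  h5:6  h6:6 ⇒ 9.
Reduction 20 − 9 = 11.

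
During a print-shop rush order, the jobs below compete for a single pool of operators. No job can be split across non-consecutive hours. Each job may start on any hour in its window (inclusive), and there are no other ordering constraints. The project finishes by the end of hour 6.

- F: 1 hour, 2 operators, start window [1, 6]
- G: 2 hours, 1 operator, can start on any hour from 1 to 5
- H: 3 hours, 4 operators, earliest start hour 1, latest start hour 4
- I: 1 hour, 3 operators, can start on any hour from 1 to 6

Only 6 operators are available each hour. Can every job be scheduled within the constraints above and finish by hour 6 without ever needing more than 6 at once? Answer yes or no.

yes

Schedule F@1, G@1, H@3, I@2: h1:3  h2:4  h3:4  h4:4  h5:4  h6:0 — peak 4 ≤ 6.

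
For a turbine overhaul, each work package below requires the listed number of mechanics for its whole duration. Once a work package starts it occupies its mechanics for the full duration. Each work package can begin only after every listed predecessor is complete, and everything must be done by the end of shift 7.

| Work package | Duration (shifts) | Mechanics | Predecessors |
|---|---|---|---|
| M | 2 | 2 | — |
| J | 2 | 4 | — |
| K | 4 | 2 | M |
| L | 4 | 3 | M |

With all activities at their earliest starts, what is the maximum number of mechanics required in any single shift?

6

Early-start schedule: M@1, J@1, K@3, L@3.
Load per shift: shift 1: 6, shift 2: 6, shift 3: 5, shift 4: 5, shift 5: 5, shift 6: 5, shift 7: 0.
Peak is 6.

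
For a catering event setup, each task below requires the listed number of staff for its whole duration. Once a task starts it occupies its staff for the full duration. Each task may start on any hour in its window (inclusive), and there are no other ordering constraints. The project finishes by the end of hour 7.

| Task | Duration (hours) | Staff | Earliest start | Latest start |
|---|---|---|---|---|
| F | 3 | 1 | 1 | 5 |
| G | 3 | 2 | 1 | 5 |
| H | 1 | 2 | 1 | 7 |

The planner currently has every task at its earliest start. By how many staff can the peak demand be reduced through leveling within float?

Early-start peak: h1:5  h2:3  h3:3  h4:0  h5:0  h6:0  h7:0 ⇒ 5.
Leveled (F@1, G@4, H@7): h1:1  h2:1  h3:1  h4:2  h5:2  h6:2  h7:2 ⇒ 2.
Reduction 5 − 2 = 3.

3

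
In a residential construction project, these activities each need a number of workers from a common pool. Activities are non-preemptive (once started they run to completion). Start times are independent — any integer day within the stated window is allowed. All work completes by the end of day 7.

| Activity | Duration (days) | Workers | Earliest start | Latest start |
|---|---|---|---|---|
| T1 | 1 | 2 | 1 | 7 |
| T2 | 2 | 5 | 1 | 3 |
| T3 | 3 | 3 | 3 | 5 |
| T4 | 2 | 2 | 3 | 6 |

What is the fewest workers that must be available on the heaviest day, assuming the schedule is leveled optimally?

Early-start (T1@1, T2@1, T3@3, T4@3) gives peak 7: d1:7  d2:5  d3:5  d4:5  d5:3  d6:0  d7:0.
Shift T2→2, T3→4, T4→4.
Schedule T1@1, T2@2, T3@4, T4@4: d1:2  d2:5  d3:5  d4:5  d5:5  d6:3  d7:0 — peak 5.

5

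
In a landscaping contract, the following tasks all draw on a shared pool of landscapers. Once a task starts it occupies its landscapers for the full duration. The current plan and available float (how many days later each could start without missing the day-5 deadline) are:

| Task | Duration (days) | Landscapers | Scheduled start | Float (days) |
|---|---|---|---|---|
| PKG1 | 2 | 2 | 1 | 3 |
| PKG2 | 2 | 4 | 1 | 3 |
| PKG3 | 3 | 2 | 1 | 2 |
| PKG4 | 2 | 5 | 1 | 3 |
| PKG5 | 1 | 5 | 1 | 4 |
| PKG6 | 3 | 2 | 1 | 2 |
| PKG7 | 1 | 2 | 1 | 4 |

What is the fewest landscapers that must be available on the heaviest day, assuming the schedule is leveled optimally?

9

Early-start (PKG1@1, PKG2@1, PKG3@1, PKG4@1, PKG5@1, PKG6@1, PKG7@1) gives peak 22: d1:22  d2:15  d3:4  d4:0  d5:0.
Shift PKG4→3, PKG5→5, PKG6→3, PKG7→4.
Schedule PKG1@1, PKG2@1, PKG3@1, PKG4@3, PKG5@5, PKG6@3, PKG7@4: d1:8  d2:8  d3:9  d4:9  d5:7 — peak 9.
Total landscaper-days = 41 over 5 days ⇒ peak ≥ ⌈41/5⌉ = 9, so 9 is optimal.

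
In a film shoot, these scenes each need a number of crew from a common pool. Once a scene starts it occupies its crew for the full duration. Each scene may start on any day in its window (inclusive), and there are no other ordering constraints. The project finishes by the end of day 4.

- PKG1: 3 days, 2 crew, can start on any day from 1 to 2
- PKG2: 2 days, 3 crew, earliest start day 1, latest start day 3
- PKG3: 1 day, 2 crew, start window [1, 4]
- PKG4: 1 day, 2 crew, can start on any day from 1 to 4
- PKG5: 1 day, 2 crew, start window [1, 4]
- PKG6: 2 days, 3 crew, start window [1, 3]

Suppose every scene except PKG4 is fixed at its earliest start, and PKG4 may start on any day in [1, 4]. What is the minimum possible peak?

PKG4@1: d1:14  d2:8  d3:2  d4:0 → peak 14
PKG4@2: d1:12  d2:10  d3:2  d4:0 → peak 12
PKG4@3: d1:12  d2:8  d3:4  d4:0 → peak 12
PKG4@4: d1:12  d2:8  d3:2  d4:2 → peak 12
Best is PKG4@2, peak 12.

12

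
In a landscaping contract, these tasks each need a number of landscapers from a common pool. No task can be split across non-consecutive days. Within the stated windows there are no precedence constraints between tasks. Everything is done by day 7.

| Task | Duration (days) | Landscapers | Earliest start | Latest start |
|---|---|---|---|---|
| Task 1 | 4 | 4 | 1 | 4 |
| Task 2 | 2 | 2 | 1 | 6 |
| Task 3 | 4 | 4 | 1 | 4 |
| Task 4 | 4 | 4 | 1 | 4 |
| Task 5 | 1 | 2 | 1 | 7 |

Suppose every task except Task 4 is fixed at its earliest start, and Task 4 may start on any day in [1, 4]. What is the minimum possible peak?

12

Task 4@1: d1:16  d2:14  d3:12  d4:12  d5:0  d6:0  d7:0 → peak 16
Task 4@2: d1:12  d2:14  d3:12  d4:12  d5:4  d6:0  d7:0 → peak 14
Task 4@3: d1:12  d2:10  d3:12  d4:12  d5:4  d6:4  d7:0 → peak 12
Task 4@4: d1:12  d2:10  d3:8  d4:12  d5:4  d6:4  d7:4 → peak 12
Best is Task 4@3, peak 12.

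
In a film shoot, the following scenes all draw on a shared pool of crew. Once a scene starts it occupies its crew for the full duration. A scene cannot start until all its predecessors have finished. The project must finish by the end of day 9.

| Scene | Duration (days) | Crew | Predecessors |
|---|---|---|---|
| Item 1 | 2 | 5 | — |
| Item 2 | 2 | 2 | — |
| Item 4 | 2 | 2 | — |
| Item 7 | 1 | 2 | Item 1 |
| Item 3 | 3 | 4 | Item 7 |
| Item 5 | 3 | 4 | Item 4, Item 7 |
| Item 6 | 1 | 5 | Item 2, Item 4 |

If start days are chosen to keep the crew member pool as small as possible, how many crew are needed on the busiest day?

8

Early-start (Item 1@1, Item 2@1, Item 4@1, Item 7@3, Item 3@4, Item 5@4, Item 6@3) gives peak 9: d1:9  d2:9  d3:7  d4:8  d5:8  d6:8  d7:0  d8:0  d9:0.
Shift Item 4→3, Item 5→5, Item 6→8.
Schedule Item 1@1, Item 2@1, Item 4@3, Item 7@3, Item 3@4, Item 5@5, Item 6@8: d1:7  d2:7  d3:4  d4:6  d5:8  d6:8  d7:4  d8:5  d9:0 — peak 8.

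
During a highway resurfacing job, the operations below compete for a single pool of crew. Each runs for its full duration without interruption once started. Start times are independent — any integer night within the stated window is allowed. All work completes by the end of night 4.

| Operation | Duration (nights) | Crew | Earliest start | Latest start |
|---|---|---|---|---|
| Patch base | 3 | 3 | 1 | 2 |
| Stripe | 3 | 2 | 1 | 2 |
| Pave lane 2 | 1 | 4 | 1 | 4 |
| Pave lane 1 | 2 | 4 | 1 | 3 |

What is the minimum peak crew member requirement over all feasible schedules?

Early-start (Patch base@1, Stripe@1, Pave lane 2@1, Pave lane 1@1) gives peak 13: n1:13  n2:9  n3:5  n4:0.
Shift Pave lane 1→2.
Schedule Patch base@1, Stripe@1, Pave lane 2@1, Pave lane 1@2: n1:9  n2:9  n3:9  n4:0 — peak 9.

9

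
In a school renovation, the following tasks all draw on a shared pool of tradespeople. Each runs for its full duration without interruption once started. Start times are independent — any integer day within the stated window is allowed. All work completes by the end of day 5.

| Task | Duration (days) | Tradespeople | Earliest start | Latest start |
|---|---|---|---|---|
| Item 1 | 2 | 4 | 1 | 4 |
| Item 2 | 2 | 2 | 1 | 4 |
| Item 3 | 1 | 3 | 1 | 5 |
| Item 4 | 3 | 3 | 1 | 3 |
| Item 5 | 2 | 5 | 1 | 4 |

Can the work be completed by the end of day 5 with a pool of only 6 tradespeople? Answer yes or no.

Total tradesperson-days = 34; over 5 days the average is 34/5 > 6, so some day must exceed 6.

no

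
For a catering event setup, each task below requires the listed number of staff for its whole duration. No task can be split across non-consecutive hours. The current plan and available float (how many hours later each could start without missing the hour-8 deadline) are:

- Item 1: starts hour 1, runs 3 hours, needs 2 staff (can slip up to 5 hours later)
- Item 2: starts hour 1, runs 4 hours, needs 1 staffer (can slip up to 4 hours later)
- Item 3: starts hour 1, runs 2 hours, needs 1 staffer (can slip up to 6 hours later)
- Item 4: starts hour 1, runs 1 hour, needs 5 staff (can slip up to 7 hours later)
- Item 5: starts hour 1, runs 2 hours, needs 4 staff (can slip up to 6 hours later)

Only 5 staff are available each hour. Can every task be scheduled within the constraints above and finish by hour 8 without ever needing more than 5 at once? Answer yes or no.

Schedule Item 1@1, Item 2@1, Item 3@1, Item 4@5, Item 5@6: h1:4  h2:4  h3:3  h4:1  h5:5  h6:4  h7:4  h8:0 — peak 5 ≤ 5.

yes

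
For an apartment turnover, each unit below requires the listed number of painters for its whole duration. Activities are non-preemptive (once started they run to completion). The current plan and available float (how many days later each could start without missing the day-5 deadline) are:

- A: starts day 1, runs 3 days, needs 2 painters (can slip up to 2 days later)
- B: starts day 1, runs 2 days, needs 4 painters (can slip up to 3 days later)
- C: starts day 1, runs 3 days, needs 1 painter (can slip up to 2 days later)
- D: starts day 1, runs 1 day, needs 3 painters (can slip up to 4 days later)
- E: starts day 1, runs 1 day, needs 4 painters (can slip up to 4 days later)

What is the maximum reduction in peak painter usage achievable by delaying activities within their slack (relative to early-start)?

8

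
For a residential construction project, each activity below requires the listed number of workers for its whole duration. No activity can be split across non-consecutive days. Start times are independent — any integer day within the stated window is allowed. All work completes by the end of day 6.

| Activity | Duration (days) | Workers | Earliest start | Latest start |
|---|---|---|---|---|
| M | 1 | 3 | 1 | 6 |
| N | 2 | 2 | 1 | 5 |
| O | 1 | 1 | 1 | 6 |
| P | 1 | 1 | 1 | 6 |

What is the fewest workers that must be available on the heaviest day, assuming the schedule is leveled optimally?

3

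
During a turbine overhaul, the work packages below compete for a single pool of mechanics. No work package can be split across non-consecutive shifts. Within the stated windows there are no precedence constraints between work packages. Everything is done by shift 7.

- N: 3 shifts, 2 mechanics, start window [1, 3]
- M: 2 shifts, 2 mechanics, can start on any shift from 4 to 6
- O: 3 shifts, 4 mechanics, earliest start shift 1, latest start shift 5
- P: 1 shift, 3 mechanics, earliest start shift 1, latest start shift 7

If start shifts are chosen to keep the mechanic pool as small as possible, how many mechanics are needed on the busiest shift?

6

Early-start (N@1, M@4, O@1, P@1) gives peak 9: s1:9  s2:6  s3:6  s4:2  s5:2  s6:0  s7:0.
Shift P→4.
Schedule N@1, M@4, O@1, P@4: s1:6  s2:6  s3:6  s4:5  s5:2  s6:0  s7:0 — peak 6.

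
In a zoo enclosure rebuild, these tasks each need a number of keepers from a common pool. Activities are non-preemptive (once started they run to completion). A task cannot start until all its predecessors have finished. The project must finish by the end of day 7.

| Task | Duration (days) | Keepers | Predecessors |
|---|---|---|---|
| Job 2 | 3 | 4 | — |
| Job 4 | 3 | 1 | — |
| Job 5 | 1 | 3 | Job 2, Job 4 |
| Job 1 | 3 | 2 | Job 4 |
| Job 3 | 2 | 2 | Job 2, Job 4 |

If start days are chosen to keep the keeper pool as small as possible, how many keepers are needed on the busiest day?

Early-start (Job 2@1, Job 4@1, Job 5@4, Job 1@4, Job 3@4) gives peak 7: d1:5  d2:5  d3:5  d4:7  d5:4  d6:2  d7:0.
Shift Job 3→5.
Schedule Job 2@1, Job 4@1, Job 5@4, Job 1@4, Job 3@5: d1:5  d2:5  d3:5  d4:5  d5:4  d6:4  d7:0 — peak 5.

5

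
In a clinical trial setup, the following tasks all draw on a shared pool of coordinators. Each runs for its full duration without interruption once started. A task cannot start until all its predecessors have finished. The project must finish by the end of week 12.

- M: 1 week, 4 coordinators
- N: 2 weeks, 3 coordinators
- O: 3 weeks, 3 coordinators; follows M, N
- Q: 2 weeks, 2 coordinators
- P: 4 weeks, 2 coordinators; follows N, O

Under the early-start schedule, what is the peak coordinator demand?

9

Early-start schedule: M@1, N@1, O@3, Q@1, P@6.
Load per week: week 1: 9, week 2: 5, week 3: 3, week 4: 3, week 5: 3, week 6: 2, week 7: 2, week 8: 2, week 9: 2, week 10: 0, week 11: 0, week 12: 0.
Peak is 9.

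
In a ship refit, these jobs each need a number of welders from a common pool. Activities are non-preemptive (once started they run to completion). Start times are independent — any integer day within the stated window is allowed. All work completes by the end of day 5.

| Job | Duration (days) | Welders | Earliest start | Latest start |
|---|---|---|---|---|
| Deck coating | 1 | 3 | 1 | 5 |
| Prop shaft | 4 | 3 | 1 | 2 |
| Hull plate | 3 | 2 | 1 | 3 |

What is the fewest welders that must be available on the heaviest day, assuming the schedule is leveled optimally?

Early-start (Deck coating@1, Prop shaft@1, Hull plate@1) gives peak 8: d1:8  d2:5  d3:5  d4:3  d5:0.
Shift Prop shaft→2.
Schedule Deck coating@1, Prop shaft@2, Hull plate@1: d1:5  d2:5  d3:5  d4:3  d5:3 — peak 5.
Total welder-days = 21 over 5 days ⇒ peak ≥ ⌈21/5⌉ = 5, so 5 is optimal.

5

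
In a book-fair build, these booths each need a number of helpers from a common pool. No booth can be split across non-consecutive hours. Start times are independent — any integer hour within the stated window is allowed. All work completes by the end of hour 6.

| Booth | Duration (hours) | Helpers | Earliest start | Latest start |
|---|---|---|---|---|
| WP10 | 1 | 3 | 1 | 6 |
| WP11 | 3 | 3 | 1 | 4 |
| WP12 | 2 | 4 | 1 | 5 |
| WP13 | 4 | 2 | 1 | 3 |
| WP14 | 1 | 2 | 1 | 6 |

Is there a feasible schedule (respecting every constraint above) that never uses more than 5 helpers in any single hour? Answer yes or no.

no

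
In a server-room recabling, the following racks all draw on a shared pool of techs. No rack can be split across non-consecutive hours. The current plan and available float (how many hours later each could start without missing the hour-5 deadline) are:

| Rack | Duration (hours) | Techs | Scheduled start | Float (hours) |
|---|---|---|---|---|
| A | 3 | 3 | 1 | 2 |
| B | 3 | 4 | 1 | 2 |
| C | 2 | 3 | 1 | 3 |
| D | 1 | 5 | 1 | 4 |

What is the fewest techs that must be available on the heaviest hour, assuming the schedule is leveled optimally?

8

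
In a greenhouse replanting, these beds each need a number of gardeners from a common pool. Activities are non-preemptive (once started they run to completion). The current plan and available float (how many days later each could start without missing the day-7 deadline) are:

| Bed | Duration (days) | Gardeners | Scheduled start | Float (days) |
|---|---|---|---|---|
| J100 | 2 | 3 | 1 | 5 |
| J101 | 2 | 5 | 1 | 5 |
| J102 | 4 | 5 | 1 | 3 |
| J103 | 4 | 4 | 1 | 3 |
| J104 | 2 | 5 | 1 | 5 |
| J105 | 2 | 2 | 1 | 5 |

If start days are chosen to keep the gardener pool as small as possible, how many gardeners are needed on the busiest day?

Early-start (J100@1, J101@1, J102@1, J103@1, J104@1, J105@1) gives peak 24: d1:24  d2:24  d3:9  d4:9  d5:0  d6:0  d7:0.
Shift J102→3, J104→5, J105→3.
Schedule J100@1, J101@1, J102@3, J103@1, J104@5, J105@3: d1:12  d2:12  d3:11  d4:11  d5:10  d6:10  d7:0 — peak 12.

12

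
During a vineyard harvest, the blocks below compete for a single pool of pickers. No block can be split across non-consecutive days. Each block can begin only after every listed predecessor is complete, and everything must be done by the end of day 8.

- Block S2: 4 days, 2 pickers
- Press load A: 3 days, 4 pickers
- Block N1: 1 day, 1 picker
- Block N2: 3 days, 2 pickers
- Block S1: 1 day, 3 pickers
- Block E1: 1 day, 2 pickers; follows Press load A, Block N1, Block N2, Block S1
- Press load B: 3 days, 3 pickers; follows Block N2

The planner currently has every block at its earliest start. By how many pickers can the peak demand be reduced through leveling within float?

6

Early-start peak: d1:12  d2:8  d3:8  d4:7  d5:3  d6:3  d7:0  d8:0 ⇒ 12.
Leveled (Block S2@4, Press load A@1, Block N1@1, Block N2@2, Block S1@5, Block E1@8, Press load B@6): d1:5  d2:6  d3:6  d4:4  d5:5  d6:5  d7:5  d8:5 ⇒ 6.
Reduction 12 − 6 = 6.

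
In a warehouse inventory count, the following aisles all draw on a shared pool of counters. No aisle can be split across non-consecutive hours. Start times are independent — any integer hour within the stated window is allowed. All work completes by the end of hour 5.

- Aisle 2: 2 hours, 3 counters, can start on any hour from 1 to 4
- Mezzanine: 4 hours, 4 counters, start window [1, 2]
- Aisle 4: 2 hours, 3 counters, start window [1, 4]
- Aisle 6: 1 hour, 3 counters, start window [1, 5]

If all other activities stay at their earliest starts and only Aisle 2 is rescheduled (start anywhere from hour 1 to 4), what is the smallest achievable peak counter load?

Aisle 2@1: h1:13  h2:10  h3:4  h4:4  h5:0 → peak 13
Aisle 2@2: h1:10  h2:10  h3:7  h4:4  h5:0 → peak 10
Aisle 2@3: h1:10  h2:7  h3:7  h4:7  h5:0 → peak 10
Aisle 2@4: h1:10  h2:7  h3:4  h4:7  h5:3 → peak 10
Best is Aisle 2@2, peak 10.

10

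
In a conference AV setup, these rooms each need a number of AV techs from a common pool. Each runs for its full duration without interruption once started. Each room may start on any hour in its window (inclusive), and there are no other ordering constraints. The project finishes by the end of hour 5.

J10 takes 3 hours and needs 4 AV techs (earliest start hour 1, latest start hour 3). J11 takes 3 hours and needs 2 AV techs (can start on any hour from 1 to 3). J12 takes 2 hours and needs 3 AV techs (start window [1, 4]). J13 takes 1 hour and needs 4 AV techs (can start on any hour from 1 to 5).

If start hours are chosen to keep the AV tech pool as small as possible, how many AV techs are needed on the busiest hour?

Early-start (J10@1, J11@1, J12@1, J13@1) gives peak 13: h1:13  h2:9  h3:6  h4:0  h5:0.
Shift J12→4, J13→4.
Schedule J10@1, J11@1, J12@4, J13@4: h1:6  h2:6  h3:6  h4:7  h5:3 — peak 7.

7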